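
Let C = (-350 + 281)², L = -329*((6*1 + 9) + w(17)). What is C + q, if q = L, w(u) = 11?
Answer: -3793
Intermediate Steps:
L = -8554 (L = -329*((6*1 + 9) + 11) = -329*((6 + 9) + 11) = -329*(15 + 11) = -329*26 = -8554)
q = -8554
C = 4761 (C = (-69)² = 4761)
C + q = 4761 - 8554 = -3793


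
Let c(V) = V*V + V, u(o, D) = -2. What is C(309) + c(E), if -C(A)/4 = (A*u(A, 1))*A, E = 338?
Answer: 878430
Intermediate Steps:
C(A) = 8*A² (C(A) = -4*A*(-2)*A = -4*(-2*A)*A = -(-8)*A² = 8*A²)
c(V) = V + V² (c(V) = V² + V = V + V²)
C(309) + c(E) = 8*309² + 338*(1 + 338) = 8*95481 + 338*339 = 763848 + 114582 = 878430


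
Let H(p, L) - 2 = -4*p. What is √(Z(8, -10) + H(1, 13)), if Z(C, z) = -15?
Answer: I*√17 ≈ 4.1231*I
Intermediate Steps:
H(p, L) = 2 - 4*p
√(Z(8, -10) + H(1, 13)) = √(-15 + (2 - 4*1)) = √(-15 + (2 - 4)) = √(-15 - 2) = √(-17) = I*√17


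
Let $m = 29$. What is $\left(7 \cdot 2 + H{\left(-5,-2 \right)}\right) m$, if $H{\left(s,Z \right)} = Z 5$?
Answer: $116$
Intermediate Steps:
$H{\left(s,Z \right)} = 5 Z$
$\left(7 \cdot 2 + H{\left(-5,-2 \right)}\right) m = \left(7 \cdot 2 + 5 \left(-2\right)\right) 29 = \left(14 - 10\right) 29 = 4 \cdot 29 = 116$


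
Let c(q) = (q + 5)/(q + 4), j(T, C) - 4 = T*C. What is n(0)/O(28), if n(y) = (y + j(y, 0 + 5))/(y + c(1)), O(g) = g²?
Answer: 5/1176 ≈ 0.0042517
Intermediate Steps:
j(T, C) = 4 + C*T (j(T, C) = 4 + T*C = 4 + C*T)
c(q) = (5 + q)/(4 + q)
n(y) = (4 + 6*y)/(6/5 + y) (n(y) = (y + (4 + (0 + 5)*y))/(y + (5 + 1)/(4 + 1)) = (y + (4 + 5*y))/(y + 6/5) = (4 + 6*y)/(y + (⅕)*6) = (4 + 6*y)/(y + 6/5) = (4 + 6*y)/(6/5 + y))
n(0)/O(28) = (10*(2 + 3*0)/(6 + 5*0))/(28²) = (10*(2 + 0)/(6 + 0))/784 = (10*2/6)*(1/784) = (10*(⅙)*2)*(1/784) = (10/3)*(1/784) = 5/1176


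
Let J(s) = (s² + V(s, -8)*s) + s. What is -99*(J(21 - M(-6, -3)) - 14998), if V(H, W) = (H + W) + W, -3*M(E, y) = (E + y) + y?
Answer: 1452825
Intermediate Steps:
M(E, y) = -2*y/3 - E/3 (M(E, y) = -((E + y) + y)/3 = -(E + 2*y)/3 = -2*y/3 - E/3)
V(H, W) = H + 2*W
J(s) = s + s² + s*(-16 + s) (J(s) = (s² + (s + 2*(-8))*s) + s = (s² + (s - 16)*s) + s = (s² + (-16 + s)*s) + s = (s² + s*(-16 + s)) + s = s + s² + s*(-16 + s))
-99*(J(21 - M(-6, -3)) - 14998) = -99*((21 - (-⅔*(-3) - ⅓*(-6)))*(-15 + 2*(21 - (-⅔*(-3) - ⅓*(-6)))) - 14998) = -99*((21 - (2 + 2))*(-15 + 2*(21 - (2 + 2))) - 14998) = -99*((21 - 1*4)*(-15 + 2*(21 - 1*4)) - 14998) = -99*((21 - 4)*(-15 + 2*(21 - 4)) - 14998) = -99*(17*(-15 + 2*17) - 14998) = -99*(17*(-15 + 34) - 14998) = -99*(17*19 - 14998) = -99*(323 - 14998) = -99*(-14675) = 1452825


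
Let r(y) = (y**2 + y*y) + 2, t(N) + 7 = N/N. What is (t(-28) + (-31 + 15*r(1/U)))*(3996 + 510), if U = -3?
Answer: -16522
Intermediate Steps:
t(N) = -6 (t(N) = -7 + N/N = -7 + 1 = -6)
r(y) = 2 + 2*y**2 (r(y) = (y**2 + y**2) + 2 = 2*y**2 + 2 = 2 + 2*y**2)
(t(-28) + (-31 + 15*r(1/U)))*(3996 + 510) = (-6 + (-31 + 15*(2 + 2*(1/(-3))**2)))*(3996 + 510) = (-6 + (-31 + 15*(2 + 2*(-1/3)**2)))*4506 = (-6 + (-31 + 15*(2 + 2*(1/9))))*4506 = (-6 + (-31 + 15*(2 + 2/9)))*4506 = (-6 + (-31 + 15*(20/9)))*4506 = (-6 + (-31 + 100/3))*4506 = (-6 + 7/3)*4506 = -11/3*4506 = -16522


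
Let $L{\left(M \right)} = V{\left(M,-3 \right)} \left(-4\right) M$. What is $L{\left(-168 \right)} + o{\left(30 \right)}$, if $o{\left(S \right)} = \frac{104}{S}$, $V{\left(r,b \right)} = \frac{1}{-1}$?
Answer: $- \frac{10028}{15} \approx -668.53$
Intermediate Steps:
$V{\left(r,b \right)} = -1$
$L{\left(M \right)} = 4 M$ ($L{\left(M \right)} = \left(-1\right) \left(-4\right) M = 4 M$)
$L{\left(-168 \right)} + o{\left(30 \right)} = 4 \left(-168\right) + \frac{104}{30} = -672 + 104 \cdot \frac{1}{30} = -672 + \frac{52}{15} = - \frac{10028}{15}$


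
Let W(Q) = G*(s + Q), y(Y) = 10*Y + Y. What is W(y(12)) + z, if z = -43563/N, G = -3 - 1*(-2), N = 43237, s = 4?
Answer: -5923795/43237 ≈ -137.01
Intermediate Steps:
y(Y) = 11*Y
G = -1 (G = -3 + 2 = -1)
z = -43563/43237 ≈ -1.0075
W(Q) = -4 - Q (W(Q) = -(4 + Q) = -4 - Q)
W(y(12)) + z = (-4 - 11*12) - 43563/43237 = (-4 - 1*132) - 43563/43237 = (-4 - 132) - 43563/43237 = -136 - 43563/43237 = -5923795/43237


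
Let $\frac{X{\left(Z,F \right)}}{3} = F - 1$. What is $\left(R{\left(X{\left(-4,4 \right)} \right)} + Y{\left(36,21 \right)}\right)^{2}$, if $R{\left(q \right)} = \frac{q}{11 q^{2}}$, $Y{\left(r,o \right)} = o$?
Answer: $\frac{4326400}{9801} \approx 441.42$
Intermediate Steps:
$X{\left(Z,F \right)} = -3 + 3 F$ ($X{\left(Z,F \right)} = 3 \left(F - 1\right) = 3 \left(-1 + F\right) = -3 + 3 F$)
$R{\left(q \right)} = \frac{1}{11 q}$ ($R{\left(q \right)} = q \frac{1}{11 q^{2}} = \frac{1}{11 q}$)
$\left(R{\left(X{\left(-4,4 \right)} \right)} + Y{\left(36,21 \right)}\right)^{2} = \left(\frac{1}{11 \left(-3 + 3 \cdot 4\right)} + 21\right)^{2} = \left(\frac{1}{11 \left(-3 + 12\right)} + 21\right)^{2} = \left(\frac{1}{11 \cdot 9} + 21\right)^{2} = \left(\frac{1}{11} \cdot \frac{1}{9} + 21\right)^{2} = \left(\frac{1}{99} + 21\right)^{2} = \left(\frac{2080}{99}\right)^{2} = \frac{4326400}{9801}$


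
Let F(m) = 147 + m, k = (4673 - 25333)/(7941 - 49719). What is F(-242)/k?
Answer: -396891/2066 ≈ -192.11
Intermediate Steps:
k = 10330/20889 (k = -20660/(-41778) = -20660*(-1/41778) = 10330/20889 ≈ 0.49452)
F(-242)/k = (147 - 242)/(10330/20889) = -95*20889/10330 = -396891/2066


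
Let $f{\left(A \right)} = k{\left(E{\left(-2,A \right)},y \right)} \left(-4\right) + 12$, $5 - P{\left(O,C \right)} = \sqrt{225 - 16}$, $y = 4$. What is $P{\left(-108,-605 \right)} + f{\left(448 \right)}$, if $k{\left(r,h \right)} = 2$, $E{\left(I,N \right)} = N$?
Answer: $9 - \sqrt{209} \approx -5.4568$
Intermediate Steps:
$P{\left(O,C \right)} = 5 - \sqrt{209}$ ($P{\left(O,C \right)} = 5 - \sqrt{225 - 16} = 5 - \sqrt{209}$)
$f{\left(A \right)} = 4$ ($f{\left(A \right)} = 2 \left(-4\right) + 12 = -8 + 12 = 4$)
$P{\left(-108,-605 \right)} + f{\left(448 \right)} = \left(5 - \sqrt{209}\right) + 4 = 9 - \sqrt{209}$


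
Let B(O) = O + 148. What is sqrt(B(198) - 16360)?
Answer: I*sqrt(16014) ≈ 126.55*I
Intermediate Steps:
B(O) = 148 + O
sqrt(B(198) - 16360) = sqrt((148 + 198) - 16360) = sqrt(346 - 16360) = sqrt(-16014) = I*sqrt(16014)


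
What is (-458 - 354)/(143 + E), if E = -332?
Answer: 116/27 ≈ 4.2963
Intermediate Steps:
(-458 - 354)/(143 + E) = (-458 - 354)/(143 - 332) = -812/(-189) = -812*(-1/189) = 116/27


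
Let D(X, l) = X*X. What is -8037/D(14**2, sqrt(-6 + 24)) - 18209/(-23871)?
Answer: 507665717/917028336 ≈ 0.55360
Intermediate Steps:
D(X, l) = X**2
-8037/D(14**2, sqrt(-6 + 24)) - 18209/(-23871) = -8037/((14**2)**2) - 18209/(-23871) = -8037/(196**2) - 18209*(-1/23871) = -8037/38416 + 18209/23871 = 507665717/917028336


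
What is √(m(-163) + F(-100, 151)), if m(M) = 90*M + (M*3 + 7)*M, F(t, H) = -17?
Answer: √63879 ≈ 252.74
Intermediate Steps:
m(M) = 90*M + M*(7 + 3*M) (m(M) = 90*M + (3*M + 7)*M = 90*M + (7 + 3*M)*M = 90*M + M*(7 + 3*M))
√(m(-163) + F(-100, 151)) = √(-163*(97 + 3*(-163)) - 17) = √(-163*(97 - 489) - 17) = √(-163*(-392) - 17) = √(63896 - 17) = √63879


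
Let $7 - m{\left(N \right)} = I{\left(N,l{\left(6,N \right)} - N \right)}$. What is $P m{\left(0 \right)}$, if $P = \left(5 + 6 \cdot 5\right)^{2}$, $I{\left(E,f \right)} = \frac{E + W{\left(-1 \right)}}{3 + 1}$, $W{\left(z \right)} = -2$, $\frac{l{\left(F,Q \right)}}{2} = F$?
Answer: $\frac{18375}{2} \approx 9187.5$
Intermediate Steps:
$l{\left(F,Q \right)} = 2 F$
$I{\left(E,f \right)} = - \frac{1}{2} + \frac{E}{4}$ ($I{\left(E,f \right)} = \frac{E - 2}{3 + 1} = \frac{-2 + E}{4} = \left(-2 + E\right) \frac{1}{4} = - \frac{1}{2} + \frac{E}{4}$)
$m{\left(N \right)} = \frac{15}{2} - \frac{N}{4}$ ($m{\left(N \right)} = 7 - \left(- \frac{1}{2} + \frac{N}{4}\right) = \frac{15}{2} - \frac{N}{4}$)
$P = 1225$ ($P = \left(5 + 30\right)^{2} = 35^{2} = 1225$)
$P m{\left(0 \right)} = 1225 \left(\frac{15}{2} - 0\right) = 1225 \left(\frac{15}{2} + 0\right) = 1225 \cdot \frac{15}{2} = \frac{18375}{2}$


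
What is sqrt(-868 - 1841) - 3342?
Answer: -3342 + 3*I*sqrt(301) ≈ -3342.0 + 52.048*I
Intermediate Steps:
sqrt(-868 - 1841) - 3342 = sqrt(-2709) - 3342 = 3*I*sqrt(301) - 3342 = -3342 + 3*I*sqrt(301)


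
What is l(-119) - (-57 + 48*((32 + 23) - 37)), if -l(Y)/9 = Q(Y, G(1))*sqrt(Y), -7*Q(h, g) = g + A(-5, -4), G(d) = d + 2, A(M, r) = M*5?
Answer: -807 - 198*I*sqrt(119)/7 ≈ -807.0 - 308.56*I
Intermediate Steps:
A(M, r) = 5*M
G(d) = 2 + d
Q(h, g) = 25/7 - g/7 (Q(h, g) = -(g + 5*(-5))/7 = -(g - 25)/7 = -(-25 + g)/7 = 25/7 - g/7)
l(Y) = -198*sqrt(Y)/7 (l(Y) = -9*(25/7 - (2 + 1)/7)*sqrt(Y) = -9*(25/7 - 1/7*3)*sqrt(Y) = -9*(25/7 - 3/7)*sqrt(Y) = -198*sqrt(Y)/7)
l(-119) - (-57 + 48*((32 + 23) - 37)) = -198*I*sqrt(119)/7 - (-57 + 48*((32 + 23) - 37)) = -198*I*sqrt(119)/7 - (-57 + 48*(55 - 37)) = -198*I*sqrt(119)/7 - (-57 + 48*18) = -198*I*sqrt(119)/7 - (-57 + 864) = -198*I*sqrt(119)/7 - 1*807 = -198*I*sqrt(119)/7 - 807 = -807 - 198*I*sqrt(119)/7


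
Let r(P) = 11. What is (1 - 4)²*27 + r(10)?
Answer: 254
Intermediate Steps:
(1 - 4)²*27 + r(10) = (1 - 4)²*27 + 11 = (-3)²*27 + 11 = 9*27 + 11 = 243 + 11 = 254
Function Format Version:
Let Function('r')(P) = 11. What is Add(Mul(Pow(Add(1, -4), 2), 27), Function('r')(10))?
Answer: 254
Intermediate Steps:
Add(Mul(Pow(Add(1, -4), 2), 27), Function('r')(10)) = Add(Mul(Pow(Add(1, -4), 2), 27), 11) = Add(Mul(Pow(-3, 2), 27), 11) = Add(Mul(9, 27), 11) = Add(243, 11) = 254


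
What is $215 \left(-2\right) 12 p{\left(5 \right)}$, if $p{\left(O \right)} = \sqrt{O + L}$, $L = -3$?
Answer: $- 5160 \sqrt{2} \approx -7297.3$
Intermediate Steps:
$p{\left(O \right)} = \sqrt{-3 + O}$ ($p{\left(O \right)} = \sqrt{O - 3} = \sqrt{-3 + O}$)
$215 \left(-2\right) 12 p{\left(5 \right)} = 215 \left(-2\right) 12 \sqrt{-3 + 5} = 215 \left(- 24 \sqrt{2}\right) = - 5160 \sqrt{2}$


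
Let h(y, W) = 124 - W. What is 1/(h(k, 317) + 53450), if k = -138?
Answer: 1/53257 ≈ 1.8777e-5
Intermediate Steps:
1/(h(k, 317) + 53450) = 1/((124 - 1*317) + 53450) = 1/((124 - 317) + 53450) = 1/(-193 + 53450) = 1/53257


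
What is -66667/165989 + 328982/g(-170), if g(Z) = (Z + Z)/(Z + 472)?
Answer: -4122863853144/14109065 ≈ -2.9221e+5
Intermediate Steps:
g(Z) = 2*Z/(472 + Z) (g(Z) = (2*Z)/(472 + Z) = 2*Z/(472 + Z))
-66667/165989 + 328982/g(-170) = -66667/165989 + 328982/((2*(-170)/(472 - 170))) = -66667*1/165989 + 328982/((2*(-170)/302)) = -66667/165989 + 328982/((2*(-170)*(1/302))) = -66667/165989 + 328982/(-170/151) = -66667/165989 + 328982*(-151/170) = -66667/165989 - 24838141/85 = -4122863853144/14109065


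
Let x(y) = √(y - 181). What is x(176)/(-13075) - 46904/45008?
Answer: -5863/5626 - I*√5/13075 ≈ -1.0421 - 0.00017102*I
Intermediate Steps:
x(y) = √(-181 + y)
x(176)/(-13075) - 46904/45008 = √(-181 + 176)/(-13075) - 46904/45008 = √(-5)*(-1/13075) - 46904*1/45008 = (I*√5)*(-1/13075) - 5863/5626 = -I*√5/13075 - 5863/5626 = -5863/5626 - I*√5/13075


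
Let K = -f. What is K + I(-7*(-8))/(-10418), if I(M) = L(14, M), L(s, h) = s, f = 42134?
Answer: -219476013/5209 ≈ -42134.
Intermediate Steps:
I(M) = 14
K = -42134 (K = -1*42134 = -42134)
K + I(-7*(-8))/(-10418) = -42134 + 14/(-10418) = -42134 + 14*(-1/10418) = -42134 - 7/5209 = -219476013/5209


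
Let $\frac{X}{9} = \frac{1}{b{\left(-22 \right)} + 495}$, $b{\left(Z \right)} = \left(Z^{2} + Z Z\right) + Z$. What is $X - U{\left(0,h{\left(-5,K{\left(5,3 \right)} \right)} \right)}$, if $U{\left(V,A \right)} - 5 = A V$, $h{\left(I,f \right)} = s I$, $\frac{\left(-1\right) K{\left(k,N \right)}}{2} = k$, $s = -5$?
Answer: $- \frac{7196}{1441} \approx -4.9938$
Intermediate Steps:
$K{\left(k,N \right)} = - 2 k$
$h{\left(I,f \right)} = - 5 I$
$U{\left(V,A \right)} = 5 + A V$
$b{\left(Z \right)} = Z + 2 Z^{2}$ ($b{\left(Z \right)} = \left(Z^{2} + Z^{2}\right) + Z = 2 Z^{2} + Z = Z + 2 Z^{2}$)
$X = \frac{9}{1441}$ ($X = \frac{9}{- 22 \left(1 + 2 \left(-22\right)\right) + 495} = \frac{9}{- 22 \left(1 - 44\right) + 495} = \frac{9}{\left(-22\right) \left(-43\right) + 495} = \frac{9}{946 + 495} = \frac{9}{1441} \approx 0.0062457$)
$X - U{\left(0,h{\left(-5,K{\left(5,3 \right)} \right)} \right)} = \frac{9}{1441} - \left(5 + \left(-5\right) \left(-5\right) 0\right) = \frac{9}{1441} - \left(5 + 25 \cdot 0\right) = \frac{9}{1441} - \left(5 + 0\right) = \frac{9}{1441} - 5 = - \frac{7196}{1441}$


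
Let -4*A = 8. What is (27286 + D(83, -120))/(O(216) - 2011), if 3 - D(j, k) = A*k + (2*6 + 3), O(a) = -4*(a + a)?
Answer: -27034/3739 ≈ -7.2303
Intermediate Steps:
A = -2 (A = -¼*8 = -2)
O(a) = -8*a
D(j, k) = -12 + 2*k (D(j, k) = 3 - (-2*k + (2*6 + 3)) = 3 - (-2*k + (12 + 3)) = 3 - (-2*k + 15) = 3 - (15 - 2*k) = 3 + (-15 + 2*k) = -12 + 2*k)
(27286 + D(83, -120))/(O(216) - 2011) = (27286 + (-12 + 2*(-120)))/(-8*216 - 2011) = (27286 + (-12 - 240))/(-1728 - 2011) = (27286 - 252)/(-3739) = 27034*(-1/3739) = -27034/3739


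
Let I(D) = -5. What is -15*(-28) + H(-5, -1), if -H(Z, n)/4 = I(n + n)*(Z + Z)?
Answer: 220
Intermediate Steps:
H(Z, n) = 40*Z (H(Z, n) = -(-20)*(Z + Z) = -(-20)*2*Z = -(-40)*Z = 40*Z)
-15*(-28) + H(-5, -1) = -15*(-28) + 40*(-5) = 420 - 200 = 220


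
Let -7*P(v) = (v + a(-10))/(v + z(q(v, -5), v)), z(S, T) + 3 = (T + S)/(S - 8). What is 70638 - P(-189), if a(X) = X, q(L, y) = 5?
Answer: 193831269/2744 ≈ 70638.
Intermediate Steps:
z(S, T) = -3 + (S + T)/(-8 + S) (z(S, T) = -3 + (T + S)/(S - 8) = -3 + (S + T)/(-8 + S))
P(v) = -(-10 + v)/(7*(-14/3 + 2*v/3)) (P(v) = -(v - 10)/(7*(v + (24 + v - 2*5)/(-8 + 5))) = -(-10 + v)/(7*(v + (24 + v - 10)/(-3))) = -(-10 + v)/(7*(v - (14 + v)/3)) = -(-10 + v)/(7*(v + (-14/3 - v/3))) = -(-10 + v)/(7*(-14/3 + 2*v/3)))
70638 - P(-189) = 70638 - 3*(10 - 1*(-189))/(14*(-7 - 189)) = 70638 - 3*(10 + 189)/(14*(-196)) = 70638 - 3*(-1)*199/(14*196) = 70638 - 1*(-597/2744) = 70638 + 597/2744 = 193831269/2744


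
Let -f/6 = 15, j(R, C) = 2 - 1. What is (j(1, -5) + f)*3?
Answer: -267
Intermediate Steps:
j(R, C) = 1
f = -90 (f = -6*15 = -90)
(j(1, -5) + f)*3 = (1 - 90)*3 = -89*3 = -267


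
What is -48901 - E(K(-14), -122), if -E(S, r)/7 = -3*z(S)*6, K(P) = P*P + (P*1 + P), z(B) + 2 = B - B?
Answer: -48649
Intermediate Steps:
z(B) = -2 (z(B) = -2 + (B - B) = -2 + 0 = -2)
K(P) = P**2 + 2*P (K(P) = P**2 + (P + P) = P**2 + 2*P)
E(S, r) = -252 (E(S, r) = -7*(-3*(-2))*6 = -42*6 = -7*36 = -252)
-48901 - E(K(-14), -122) = -48901 - 1*(-252) = -48901 + 252 = -48649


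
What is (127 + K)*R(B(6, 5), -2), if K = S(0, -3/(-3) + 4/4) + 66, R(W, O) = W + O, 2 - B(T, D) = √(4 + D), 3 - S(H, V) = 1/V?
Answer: -1173/2 ≈ -586.50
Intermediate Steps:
S(H, V) = 3 - 1/V
B(T, D) = 2 - √(4 + D)
R(W, O) = O + W
K = 137/2 (K = (3 - 1/(-3/(-3) + 4/4)) + 66 = (3 - 1/(-3*(-⅓) + 4*(¼))) + 66 = (3 - 1/(1 + 1)) + 66 = (3 - 1/2) + 66 = (3 - 1*½) + 66 = (3 - ½) + 66 = 5/2 + 66 = 137/2 ≈ 68.500)
(127 + K)*R(B(6, 5), -2) = (127 + 137/2)*(-2 + (2 - √(4 + 5))) = 391*(-2 + (2 - √9))/2 = 391*(-2 + (2 - 1*3))/2 = 391*(-2 + (2 - 3))/2 = 391*(-2 - 1)/2 = (391/2)*(-3) = -1173/2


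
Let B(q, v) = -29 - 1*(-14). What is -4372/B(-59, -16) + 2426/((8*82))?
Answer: 1452211/4920 ≈ 295.17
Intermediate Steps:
B(q, v) = -15 (B(q, v) = -29 + 14 = -15)
-4372/B(-59, -16) + 2426/((8*82)) = -4372/(-15) + 2426/((8*82)) = -4372*(-1/15) + 2426/656 = 4372/15 + 2426*(1/656) = 4372/15 + 1213/328 = 1452211/4920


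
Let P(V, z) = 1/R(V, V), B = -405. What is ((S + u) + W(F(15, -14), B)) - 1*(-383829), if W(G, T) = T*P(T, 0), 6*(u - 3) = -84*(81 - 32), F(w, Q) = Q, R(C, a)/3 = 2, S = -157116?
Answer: 451925/2 ≈ 2.2596e+5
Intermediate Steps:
R(C, a) = 6 (R(C, a) = 3*2 = 6)
u = -683 (u = 3 + (-84*(81 - 32))/6 = 3 + (-84*49)/6 = 3 + (1/6)*(-4116) = 3 - 686 = -683)
P(V, z) = 1/6
W(G, T) = T/6 (W(G, T) = T*(1/6) = T/6)
((S + u) + W(F(15, -14), B)) - 1*(-383829) = ((-157116 - 683) + (1/6)*(-405)) - 1*(-383829) = (-157799 - 135/2) + 383829 = -315733/2 + 383829 = 451925/2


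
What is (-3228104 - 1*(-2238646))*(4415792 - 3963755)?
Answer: -447271625946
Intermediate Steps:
(-3228104 - 1*(-2238646))*(4415792 - 3963755) = (-3228104 + 2238646)*452037 = -989458*452037 = -447271625946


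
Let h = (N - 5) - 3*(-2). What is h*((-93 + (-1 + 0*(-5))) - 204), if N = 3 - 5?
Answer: 298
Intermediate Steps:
N = -2
h = -1 (h = (-2 - 5) - 3*(-2) = -7 + 6 = -1)
h*((-93 + (-1 + 0*(-5))) - 204) = -((-93 + (-1 + 0*(-5))) - 204) = -((-93 + (-1 + 0)) - 204) = -((-93 - 1) - 204) = -(-94 - 204) = -1*(-298) = 298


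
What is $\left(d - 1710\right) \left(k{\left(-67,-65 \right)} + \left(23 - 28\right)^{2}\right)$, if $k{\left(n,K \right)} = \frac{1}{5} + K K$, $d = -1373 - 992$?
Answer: $-17319565$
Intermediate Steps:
$d = -2365$ ($d = -1373 - 992 = -2365$)
$k{\left(n,K \right)} = \frac{1}{5} + K^{2}$
$\left(d - 1710\right) \left(k{\left(-67,-65 \right)} + \left(23 - 28\right)^{2}\right) = \left(-2365 - 1710\right) \left(\left(\frac{1}{5} + \left(-65\right)^{2}\right) + \left(23 - 28\right)^{2}\right) = - 4075 \left(\left(\frac{1}{5} + 4225\right) + \left(-5\right)^{2}\right) = - 4075 \left(\frac{21126}{5} + 25\right) = \left(-4075\right) \frac{21251}{5} = -17319565$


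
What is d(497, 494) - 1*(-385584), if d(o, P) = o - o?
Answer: 385584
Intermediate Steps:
d(o, P) = 0
d(497, 494) - 1*(-385584) = 0 - 1*(-385584) = 0 + 385584 = 385584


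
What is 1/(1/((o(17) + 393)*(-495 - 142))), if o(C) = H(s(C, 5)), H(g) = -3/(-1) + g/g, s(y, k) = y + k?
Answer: -252889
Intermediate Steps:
s(y, k) = k + y
H(g) = 4 (H(g) = -3*(-1) + 1 = 3 + 1 = 4)
o(C) = 4
1/(1/((o(17) + 393)*(-495 - 142))) = 1/(1/((4 + 393)*(-495 - 142))) = 1/(1/(397*(-637))) = 1/(1/(-252889)) = 1/(-1/252889) = -252889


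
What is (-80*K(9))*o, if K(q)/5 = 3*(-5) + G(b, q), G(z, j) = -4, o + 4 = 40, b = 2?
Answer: 273600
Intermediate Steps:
o = 36 (o = -4 + 40 = 36)
K(q) = -95 (K(q) = 5*(3*(-5) - 4) = 5*(-15 - 4) = 5*(-19) = -95)
(-80*K(9))*o = -80*(-95)*36 = 7600*36 = 273600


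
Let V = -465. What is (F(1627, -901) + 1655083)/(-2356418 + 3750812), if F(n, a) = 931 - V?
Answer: 1656479/1394394 ≈ 1.1880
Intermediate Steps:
F(n, a) = 1396 (F(n, a) = 931 - 1*(-465) = 931 + 465 = 1396)
(F(1627, -901) + 1655083)/(-2356418 + 3750812) = (1396 + 1655083)/(-2356418 + 3750812) = 1656479/1394394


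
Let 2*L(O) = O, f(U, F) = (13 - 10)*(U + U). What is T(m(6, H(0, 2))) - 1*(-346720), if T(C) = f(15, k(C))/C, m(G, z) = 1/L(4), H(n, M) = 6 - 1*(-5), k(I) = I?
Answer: 346900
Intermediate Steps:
H(n, M) = 11 (H(n, M) = 6 + 5 = 11)
f(U, F) = 6*U (f(U, F) = 3*(2*U) = 6*U)
L(O) = O/2
m(G, z) = ½ (m(G, z) = 1/((½)*4) = 1/2 = ½)
T(C) = 90/C (T(C) = (6*15)/C = 90/C)
T(m(6, H(0, 2))) - 1*(-346720) = 90/(½) - 1*(-346720) = 90*2 + 346720 = 180 + 346720 = 346900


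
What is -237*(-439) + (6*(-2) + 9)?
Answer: 104040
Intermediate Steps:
-237*(-439) + (6*(-2) + 9) = 104043 + (-12 + 9) = 104043 - 3 = 104040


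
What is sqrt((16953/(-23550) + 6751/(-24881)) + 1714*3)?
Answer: sqrt(7844825980420815246)/39063170 ≈ 71.701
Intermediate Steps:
sqrt((16953/(-23550) + 6751/(-24881)) + 1714*3) = sqrt((16953*(-1/23550) + 6751*(-1/24881)) + 5142) = sqrt((-5651/7850 - 6751/24881) + 5142) = sqrt(-193597881/195315850 + 5142) = sqrt(1004120502819/195315850) = sqrt(7844825980420815246)/39063170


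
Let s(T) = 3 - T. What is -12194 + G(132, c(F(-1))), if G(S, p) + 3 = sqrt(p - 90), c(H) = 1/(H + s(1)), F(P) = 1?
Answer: -12197 + I*sqrt(807)/3 ≈ -12197.0 + 9.4693*I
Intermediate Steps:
c(H) = 1/(2 + H) (c(H) = 1/(H + (3 - 1*1)) = 1/(H + (3 - 1)) = 1/(H + 2) = 1/(2 + H))
G(S, p) = -3 + sqrt(-90 + p) (G(S, p) = -3 + sqrt(p - 90) = -3 + sqrt(-90 + p))
-12194 + G(132, c(F(-1))) = -12194 + (-3 + sqrt(-90 + 1/(2 + 1))) = -12194 + (-3 + sqrt(-90 + 1/3)) = -12194 + (-3 + sqrt(-269/3)) = -12194 + (-3 + I*sqrt(807)/3) = -12197 + I*sqrt(807)/3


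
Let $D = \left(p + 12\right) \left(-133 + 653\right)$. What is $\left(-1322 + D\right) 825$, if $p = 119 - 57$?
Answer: $30655350$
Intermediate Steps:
$p = 62$
$D = 38480$ ($D = \left(62 + 12\right) \left(-133 + 653\right) = 74 \cdot 520 = 38480$)
$\left(-1322 + D\right) 825 = \left(-1322 + 38480\right) 825 = 37158 \cdot 825 = 30655350$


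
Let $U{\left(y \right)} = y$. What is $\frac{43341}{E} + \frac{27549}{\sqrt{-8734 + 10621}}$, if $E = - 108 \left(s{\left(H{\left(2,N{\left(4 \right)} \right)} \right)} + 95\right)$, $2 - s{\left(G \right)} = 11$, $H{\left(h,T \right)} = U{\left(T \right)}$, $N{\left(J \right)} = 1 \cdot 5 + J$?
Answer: $- \frac{14447}{3096} + \frac{9183 \sqrt{1887}}{629} \approx 629.52$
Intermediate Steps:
$N{\left(J \right)} = 5 + J$
$H{\left(h,T \right)} = T$
$s{\left(G \right)} = -9$ ($s{\left(G \right)} = 2 - 11 = -9$)
$E = -9288$ ($E = - 108 \left(-9 + 95\right) = \left(-108\right) 86 = -9288$)
$\frac{43341}{E} + \frac{27549}{\sqrt{-8734 + 10621}} = \frac{43341}{-9288} + \frac{27549}{\sqrt{-8734 + 10621}} = 43341 \left(- \frac{1}{9288}\right) + \frac{27549}{\sqrt{1887}} = - \frac{14447}{3096} + 27549 \frac{\sqrt{1887}}{1887} = - \frac{14447}{3096} + \frac{9183 \sqrt{1887}}{629}$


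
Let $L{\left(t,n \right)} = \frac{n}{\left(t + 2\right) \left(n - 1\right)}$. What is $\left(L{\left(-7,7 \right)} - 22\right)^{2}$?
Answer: $\frac{444889}{900} \approx 494.32$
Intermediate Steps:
$L{\left(t,n \right)} = \frac{n}{\left(-1 + n\right) \left(2 + t\right)}$ ($L{\left(t,n \right)} = \frac{n}{\left(2 + t\right) \left(-1 + n\right)} = \frac{n}{\left(-1 + n\right) \left(2 + t\right)}$)
$\left(L{\left(-7,7 \right)} - 22\right)^{2} = \left(\frac{7}{-2 - -7 + 2 \cdot 7 + 7 \left(-7\right)} - 22\right)^{2} = \left(\frac{7}{-2 + 7 + 14 - 49} - 22\right)^{2} = \left(\frac{7}{-30} - 22\right)^{2} = \left(7 \left(- \frac{1}{30}\right) - 22\right)^{2} = \left(- \frac{7}{30} - 22\right)^{2} = \left(- \frac{667}{30}\right)^{2} = \frac{444889}{900}$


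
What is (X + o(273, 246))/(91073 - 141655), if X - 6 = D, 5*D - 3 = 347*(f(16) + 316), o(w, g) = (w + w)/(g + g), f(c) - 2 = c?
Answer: -9506797/20738620 ≈ -0.45841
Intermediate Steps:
f(c) = 2 + c
o(w, g) = w/g (o(w, g) = (2*w)/((2*g)) = (2*w)*(1/(2*g)) = w/g)
D = 115901/5 (D = 3/5 + (347*((2 + 16) + 316))/5 = 3/5 + (347*(18 + 316))/5 = 3/5 + (347*334)/5 = 3/5 + (1/5)*115898 = 3/5 + 115898/5 = 115901/5 ≈ 23180.)
X = 115931/5 (X = 6 + 115901/5 = 115931/5 ≈ 23186.)
(X + o(273, 246))/(91073 - 141655) = (115931/5 + 273/246)/(91073 - 141655) = (115931/5 + 273*(1/246))/(-50582) = (115931/5 + 91/82)*(-1/50582) = (9506797/410)*(-1/50582) = -9506797/20738620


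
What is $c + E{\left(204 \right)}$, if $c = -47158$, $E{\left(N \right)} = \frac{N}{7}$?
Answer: $- \frac{329902}{7} \approx -47129.0$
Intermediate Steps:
$E{\left(N \right)} = \frac{N}{7}$ ($E{\left(N \right)} = N \frac{1}{7} = \frac{N}{7}$)
$c + E{\left(204 \right)} = -47158 + \frac{1}{7} \cdot 204 = -47158 + \frac{204}{7} = - \frac{329902}{7}$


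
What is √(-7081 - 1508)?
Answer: I*√8589 ≈ 92.677*I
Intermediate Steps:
√(-7081 - 1508) = √(-8589) = I*√8589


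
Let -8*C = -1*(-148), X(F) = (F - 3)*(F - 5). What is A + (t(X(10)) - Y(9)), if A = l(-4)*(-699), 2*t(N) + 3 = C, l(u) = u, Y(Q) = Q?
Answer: 11105/4 ≈ 2776.3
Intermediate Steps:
X(F) = (-5 + F)*(-3 + F) (X(F) = (-3 + F)*(-5 + F) = (-5 + F)*(-3 + F))
C = -37/2 (C = -(-1)*(-148)/8 = -⅛*148 = -37/2 ≈ -18.500)
t(N) = -43/4 (t(N) = -3/2 + (½)*(-37/2) = -3/2 - 37/4 = -43/4)
A = 2796 (A = -4*(-699) = 2796)
A + (t(X(10)) - Y(9)) = 2796 + (-43/4 - 1*9) = 2796 + (-43/4 - 9) = 2796 - 79/4 = 11105/4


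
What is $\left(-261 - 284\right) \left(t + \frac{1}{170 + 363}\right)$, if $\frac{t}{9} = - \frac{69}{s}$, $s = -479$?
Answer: $- \frac{180652240}{255307} \approx -707.59$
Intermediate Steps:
$t = \frac{621}{479}$ ($t = 9 \left(- \frac{69}{-479}\right) = 9 \left(\left(-69\right) \left(- \frac{1}{479}\right)\right) = 9 \cdot \frac{69}{479} = \frac{621}{479} \approx 1.2965$)
$\left(-261 - 284\right) \left(t + \frac{1}{170 + 363}\right) = \left(-261 - 284\right) \left(\frac{621}{479} + \frac{1}{170 + 363}\right) = - 545 \left(\frac{621}{479} + \frac{1}{533}\right) = \left(-545\right) \frac{331472}{255307} = - \frac{180652240}{255307}$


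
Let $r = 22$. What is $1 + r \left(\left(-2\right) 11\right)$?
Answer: $-483$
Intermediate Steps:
$1 + r \left(\left(-2\right) 11\right) = 1 + 22 \left(\left(-2\right) 11\right) = 1 + 22 \left(-22\right) = 1 - 484 = -483$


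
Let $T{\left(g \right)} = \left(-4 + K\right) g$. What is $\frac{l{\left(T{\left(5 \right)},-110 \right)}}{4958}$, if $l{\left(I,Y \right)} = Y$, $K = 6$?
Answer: $- \frac{55}{2479} \approx -0.022186$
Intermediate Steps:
$T{\left(g \right)} = 2 g$ ($T{\left(g \right)} = \left(-4 + 6\right) g = 2 g$)
$\frac{l{\left(T{\left(5 \right)},-110 \right)}}{4958} = - \frac{110}{4958} = \left(-110\right) \frac{1}{4958} = - \frac{55}{2479}$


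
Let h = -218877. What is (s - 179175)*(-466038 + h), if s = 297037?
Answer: -80725451730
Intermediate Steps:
(s - 179175)*(-466038 + h) = (297037 - 179175)*(-466038 - 218877) = 117862*(-684915) = -80725451730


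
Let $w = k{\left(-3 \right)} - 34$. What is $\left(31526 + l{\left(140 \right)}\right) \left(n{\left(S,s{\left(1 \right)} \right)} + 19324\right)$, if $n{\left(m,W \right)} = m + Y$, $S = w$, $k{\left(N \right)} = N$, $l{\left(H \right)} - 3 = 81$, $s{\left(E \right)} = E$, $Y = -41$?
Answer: $608366060$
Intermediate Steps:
$l{\left(H \right)} = 84$ ($l{\left(H \right)} = 3 + 81 = 84$)
$w = -37$ ($w = -3 - 34 = -37$)
$S = -37$
$n{\left(m,W \right)} = -41 + m$ ($n{\left(m,W \right)} = m - 41 = -41 + m$)
$\left(31526 + l{\left(140 \right)}\right) \left(n{\left(S,s{\left(1 \right)} \right)} + 19324\right) = \left(31526 + 84\right) \left(\left(-41 - 37\right) + 19324\right) = 31610 \left(-78 + 19324\right) = 31610 \cdot 19246 = 608366060$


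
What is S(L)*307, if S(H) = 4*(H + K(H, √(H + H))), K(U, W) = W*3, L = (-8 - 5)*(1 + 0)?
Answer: -15964 + 3684*I*√26 ≈ -15964.0 + 18785.0*I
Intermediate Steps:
L = -13 (L = -13*1 = -13)
K(U, W) = 3*W
S(H) = 4*H + 12*√2*√H (S(H) = 4*(H + 3*√(H + H)) = 4*(H + 3*√(2*H)) = 4*(H + 3*(√2*√H)) = 4*(H + 3*√2*√H) = 4*H + 12*√2*√H)
S(L)*307 = (4*(-13) + 12*√2*√(-13))*307 = (-52 + 12*√2*(I*√13))*307 = (-52 + 12*I*√26)*307 = -15964 + 3684*I*√26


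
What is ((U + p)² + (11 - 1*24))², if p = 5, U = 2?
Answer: 1296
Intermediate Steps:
((U + p)² + (11 - 1*24))² = ((2 + 5)² + (11 - 1*24))² = (7² + (11 - 24))² = (49 - 13)² = 36² = 1296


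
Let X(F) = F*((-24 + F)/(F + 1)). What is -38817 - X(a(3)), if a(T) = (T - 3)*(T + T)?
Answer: -38817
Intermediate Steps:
a(T) = 2*T*(-3 + T) (a(T) = (-3 + T)*(2*T) = 2*T*(-3 + T))
X(F) = F*(-24 + F)/(1 + F) (X(F) = F*((-24 + F)/(1 + F)) = F*(-24 + F)/(1 + F))
-38817 - X(a(3)) = -38817 - 2*3*(-3 + 3)*(-24 + 2*3*(-3 + 3))/(1 + 2*3*(-3 + 3)) = -38817 - 2*3*0*(-24 + 2*3*0)/(1 + 2*3*0) = -38817 - 0*(-24 + 0)/(1 + 0) = -38817 - 0*(-24)/1 = -38817 - 0*(-24) = -38817 - 1*0 = -38817 + 0 = -38817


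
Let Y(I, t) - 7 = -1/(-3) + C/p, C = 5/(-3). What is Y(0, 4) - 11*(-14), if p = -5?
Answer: 485/3 ≈ 161.67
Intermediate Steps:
C = -5/3 (C = 5*(-⅓) = -5/3 ≈ -1.6667)
Y(I, t) = 23/3 (Y(I, t) = 7 + (-1/(-3) - 5/3/(-5)) = 7 + (-1*(-⅓) - 5/3*(-⅕)) = 7 + (⅓ + ⅓) = 7 + ⅔ = 23/3)
Y(0, 4) - 11*(-14) = 23/3 - 11*(-14) = 23/3 + 154 = 485/3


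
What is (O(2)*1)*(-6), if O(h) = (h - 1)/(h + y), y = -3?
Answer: 6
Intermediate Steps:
O(h) = (-1 + h)/(-3 + h) (O(h) = (h - 1)/(h - 3) = (-1 + h)/(-3 + h))
(O(2)*1)*(-6) = (((-1 + 2)/(-3 + 2))*1)*(-6) = ((1/(-1))*1)*(-6) = (-1*1*1)*(-6) = -1*1*(-6) = -1*(-6) = 6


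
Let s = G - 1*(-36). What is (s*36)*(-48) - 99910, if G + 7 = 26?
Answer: -194950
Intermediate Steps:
G = 19 (G = -7 + 26 = 19)
s = 55 (s = 19 - 1*(-36) = 19 + 36 = 55)
(s*36)*(-48) - 99910 = (55*36)*(-48) - 99910 = 1980*(-48) - 99910 = -95040 - 99910 = -194950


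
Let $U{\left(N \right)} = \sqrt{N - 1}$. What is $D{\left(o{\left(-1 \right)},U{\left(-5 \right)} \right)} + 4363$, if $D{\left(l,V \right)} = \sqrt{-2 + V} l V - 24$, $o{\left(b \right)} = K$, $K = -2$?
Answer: $4339 - 2 i \sqrt{6} \sqrt{-2 + i \sqrt{6}} \approx 4346.9 - 3.7346 i$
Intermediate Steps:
$o{\left(b \right)} = -2$
$U{\left(N \right)} = \sqrt{-1 + N}$
$D{\left(l,V \right)} = -24 + V l \sqrt{-2 + V}$ ($D{\left(l,V \right)} = l \sqrt{-2 + V} V - 24 = V l \sqrt{-2 + V} - 24 = -24 + V l \sqrt{-2 + V}$)
$D{\left(o{\left(-1 \right)},U{\left(-5 \right)} \right)} + 4363 = \left(-24 + \sqrt{-1 - 5} \left(-2\right) \sqrt{-2 + \sqrt{-1 - 5}}\right) + 4363 = \left(-24 + \sqrt{-6} \left(-2\right) \sqrt{-2 + \sqrt{-6}}\right) + 4363 = \left(-24 + i \sqrt{6} \left(-2\right) \sqrt{-2 + i \sqrt{6}}\right) + 4363 = \left(-24 - 2 i \sqrt{6} \sqrt{-2 + i \sqrt{6}}\right) + 4363 = 4339 - 2 i \sqrt{6} \sqrt{-2 + i \sqrt{6}}$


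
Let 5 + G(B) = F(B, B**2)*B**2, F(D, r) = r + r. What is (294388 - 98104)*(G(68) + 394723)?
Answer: 8471120841480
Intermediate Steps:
F(D, r) = 2*r
G(B) = -5 + 2*B**4 (G(B) = -5 + (2*B**2)*B**2 = -5 + 2*B**4)
(294388 - 98104)*(G(68) + 394723) = (294388 - 98104)*((-5 + 2*68**4) + 394723) = 196284*((-5 + 2*21381376) + 394723) = 196284*((-5 + 42762752) + 394723) = 196284*(42762747 + 394723) = 196284*43157470 = 8471120841480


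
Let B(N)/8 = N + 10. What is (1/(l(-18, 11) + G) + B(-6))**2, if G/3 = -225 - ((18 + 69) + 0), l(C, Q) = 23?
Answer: 853516225/833569 ≈ 1023.9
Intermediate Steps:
G = -936 (G = 3*(-225 - ((18 + 69) + 0)) = 3*(-225 - (87 + 0)) = 3*(-225 - 1*87) = 3*(-225 - 87) = 3*(-312) = -936)
B(N) = 80 + 8*N (B(N) = 8*(N + 10) = 8*(10 + N) = 80 + 8*N)
(1/(l(-18, 11) + G) + B(-6))**2 = (1/(23 - 936) + (80 + 8*(-6)))**2 = (1/(-913) + (80 - 48))**2 = (-1/913 + 32)**2 = (29215/913)**2 = 853516225/833569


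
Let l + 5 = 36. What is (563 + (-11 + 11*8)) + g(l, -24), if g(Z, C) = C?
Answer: 616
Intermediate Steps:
l = 31 (l = -5 + 36 = 31)
(563 + (-11 + 11*8)) + g(l, -24) = (563 + (-11 + 11*8)) - 24 = (563 + (-11 + 88)) - 24 = (563 + 77) - 24 = 640 - 24 = 616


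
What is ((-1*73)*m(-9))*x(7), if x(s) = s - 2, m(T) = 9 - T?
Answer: -6570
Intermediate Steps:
x(s) = -2 + s
((-1*73)*m(-9))*x(7) = ((-1*73)*(9 - 1*(-9)))*(-2 + 7) = -73*(9 + 9)*5 = -73*18*5 = -1314*5 = -6570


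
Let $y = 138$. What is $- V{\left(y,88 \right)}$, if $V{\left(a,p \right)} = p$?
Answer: $-88$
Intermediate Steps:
$- V{\left(y,88 \right)} = \left(-1\right) 88 = -88$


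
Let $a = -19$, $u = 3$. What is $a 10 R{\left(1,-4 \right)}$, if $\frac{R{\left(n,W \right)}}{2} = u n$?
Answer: $-1140$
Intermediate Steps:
$R{\left(n,W \right)} = 6 n$ ($R{\left(n,W \right)} = 2 \cdot 3 n = 6 n$)
$a 10 R{\left(1,-4 \right)} = \left(-19\right) 10 \cdot 6 \cdot 1 = \left(-190\right) 6 = -1140$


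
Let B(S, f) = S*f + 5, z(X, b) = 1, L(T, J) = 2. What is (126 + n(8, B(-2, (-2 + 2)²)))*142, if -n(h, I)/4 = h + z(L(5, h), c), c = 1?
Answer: 12780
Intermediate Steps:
B(S, f) = 5 + S*f
n(h, I) = -4 - 4*h (n(h, I) = -4*(h + 1) = -4*(1 + h) = -4 - 4*h)
(126 + n(8, B(-2, (-2 + 2)²)))*142 = (126 + (-4 - 4*8))*142 = (126 + (-4 - 32))*142 = (126 - 36)*142 = 90*142 = 12780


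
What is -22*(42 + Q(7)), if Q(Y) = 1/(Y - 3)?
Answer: -1859/2 ≈ -929.50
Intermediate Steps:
Q(Y) = 1/(-3 + Y)
-22*(42 + Q(7)) = -22*(42 + 1/(-3 + 7)) = -22*(42 + 1/4) = -22*169/4 = -1859/2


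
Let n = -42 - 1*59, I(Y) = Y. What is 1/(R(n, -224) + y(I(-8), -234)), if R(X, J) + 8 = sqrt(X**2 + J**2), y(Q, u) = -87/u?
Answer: 46410/366979643 + 6084*sqrt(60377)/366979643 ≈ 0.0042001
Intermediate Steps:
n = -101 (n = -42 - 59 = -101)
R(X, J) = -8 + sqrt(J**2 + X**2) (R(X, J) = -8 + sqrt(X**2 + J**2) = -8 + sqrt(J**2 + X**2))
1/(R(n, -224) + y(I(-8), -234)) = 1/((-8 + sqrt((-224)**2 + (-101)**2)) - 87/(-234)) = 1/((-8 + sqrt(50176 + 10201)) - 87*(-1/234)) = 1/((-8 + sqrt(60377)) + 29/78) = 1/(-595/78 + sqrt(60377))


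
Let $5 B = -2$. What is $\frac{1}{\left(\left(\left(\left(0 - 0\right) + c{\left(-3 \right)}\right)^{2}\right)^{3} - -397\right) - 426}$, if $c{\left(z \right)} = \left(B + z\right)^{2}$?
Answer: $\frac{244140625}{582615157151636} \approx 4.1904 \cdot 10^{-7}$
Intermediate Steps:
$B = - \frac{2}{5}$ ($B = \frac{1}{5} \left(-2\right) = - \frac{2}{5} \approx -0.4$)
$c{\left(z \right)} = \left(- \frac{2}{5} + z\right)^{2}$
$\frac{1}{\left(\left(\left(\left(0 - 0\right) + c{\left(-3 \right)}\right)^{2}\right)^{3} - -397\right) - 426} = \frac{1}{\left(\left(\left(\left(0 - 0\right) + \frac{\left(-2 + 5 \left(-3\right)\right)^{2}}{25}\right)^{2}\right)^{3} - -397\right) - 426} = \frac{1}{\left(\left(\left(\left(0 + 0\right) + \frac{\left(-2 - 15\right)^{2}}{25}\right)^{2}\right)^{3} + 397\right) - 426} = \frac{1}{\left(\left(\left(0 + \frac{\left(-17\right)^{2}}{25}\right)^{2}\right)^{3} + 397\right) - 426} = \frac{1}{\left(\left(\left(0 + \frac{1}{25} \cdot 289\right)^{2}\right)^{3} + 397\right) - 426} = \frac{1}{\left(\left(\left(0 + \frac{289}{25}\right)^{2}\right)^{3} + 397\right) - 426} = \frac{1}{\left(\left(\left(\frac{289}{25}\right)^{2}\right)^{3} + 397\right) - 426} = \frac{1}{\left(\left(\frac{83521}{625}\right)^{3} + 397\right) - 426} = \frac{1}{\left(\frac{582622237229761}{244140625} + 397\right) - 426} = \frac{1}{\frac{582719161057886}{244140625} - 426} = \frac{1}{\frac{582615157151636}{244140625}} = \frac{244140625}{582615157151636}$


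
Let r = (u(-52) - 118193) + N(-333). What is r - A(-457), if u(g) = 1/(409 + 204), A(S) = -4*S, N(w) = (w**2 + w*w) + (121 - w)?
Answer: 62655344/613 ≈ 1.0221e+5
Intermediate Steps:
N(w) = 121 - w + 2*w**2 (N(w) = (w**2 + w**2) + (121 - w) = 2*w**2 + (121 - w) = 121 - w + 2*w**2)
u(g) = 1/613
r = 63775908/613 (r = (1/613 - 118193) + (121 - 1*(-333) + 2*(-333)**2) = -72452308/613 + (121 + 333 + 2*110889) = -72452308/613 + (121 + 333 + 221778) = -72452308/613 + 222232 = 63775908/613 ≈ 1.0404e+5)
r - A(-457) = 63775908/613 - (-4)*(-457) = 63775908/613 - 1*1828 = 63775908/613 - 1828 = 62655344/613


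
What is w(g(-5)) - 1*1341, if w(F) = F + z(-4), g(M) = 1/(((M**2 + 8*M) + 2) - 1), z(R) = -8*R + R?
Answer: -18383/14 ≈ -1313.1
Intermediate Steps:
z(R) = -7*R
g(M) = 1/(1 + M**2 + 8*M) (g(M) = 1/((2 + M**2 + 8*M) - 1) = 1/(1 + M**2 + 8*M))
w(F) = 28 + F (w(F) = F - 7*(-4) = F + 28 = 28 + F)
w(g(-5)) - 1*1341 = (28 + 1/(1 + (-5)**2 + 8*(-5))) - 1*1341 = (28 + 1/(1 + 25 - 40)) - 1341 = (28 + 1/(-14)) - 1341 = (28 - 1/14) - 1341 = 391/14 - 1341 = -18383/14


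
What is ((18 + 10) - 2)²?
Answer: 676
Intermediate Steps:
((18 + 10) - 2)² = (28 - 2)² = 26² = 676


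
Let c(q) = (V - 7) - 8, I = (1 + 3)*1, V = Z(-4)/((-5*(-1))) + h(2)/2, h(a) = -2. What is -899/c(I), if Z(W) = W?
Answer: 4495/84 ≈ 53.512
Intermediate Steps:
V = -9/5 (V = -4/((-5*(-1))) - 2/2 = -4/5 - 2*1/2 = -4*1/5 - 1 = -4/5 - 1 = -9/5 ≈ -1.8000)
I = 4 (I = 4*1 = 4)
c(q) = -84/5 (c(q) = (-9/5 - 7) - 8 = -44/5 - 8 = -84/5)
-899/c(I) = -899/(-84/5) = -899*(-5/84) = 4495/84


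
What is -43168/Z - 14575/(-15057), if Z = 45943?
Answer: 19638649/691763751 ≈ 0.028389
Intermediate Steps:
-43168/Z - 14575/(-15057) = -43168/45943 - 14575/(-15057) = -43168*1/45943 - 14575*(-1/15057) = -43168/45943 + 14575/15057 = 19638649/691763751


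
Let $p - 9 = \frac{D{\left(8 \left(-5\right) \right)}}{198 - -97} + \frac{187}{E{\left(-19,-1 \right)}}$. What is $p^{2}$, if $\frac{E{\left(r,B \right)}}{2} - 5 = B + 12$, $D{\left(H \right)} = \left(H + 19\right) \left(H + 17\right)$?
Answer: $\frac{24205447561}{89113600} \approx 271.62$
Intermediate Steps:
$D{\left(H \right)} = \left(17 + H\right) \left(19 + H\right)$ ($D{\left(H \right)} = \left(19 + H\right) \left(17 + H\right) = \left(17 + H\right) \left(19 + H\right)$)
$E{\left(r,B \right)} = 34 + 2 B$ ($E{\left(r,B \right)} = 10 + 2 \left(B + 12\right) = 10 + 2 \left(12 + B\right) = 10 + \left(24 + 2 B\right) = 34 + 2 B$)
$p = \frac{155581}{9440}$ ($p = 9 + \left(\frac{323 + \left(8 \left(-5\right)\right)^{2} + 36 \cdot 8 \left(-5\right)}{198 - -97} + \frac{187}{34 + 2 \left(-1\right)}\right) = 9 + \left(\frac{323 + \left(-40\right)^{2} + 36 \left(-40\right)}{198 + 97} + \frac{187}{34 - 2}\right) = 9 + \left(\frac{323 + 1600 - 1440}{295} + \frac{187}{32}\right) = 9 + \left(483 \cdot \frac{1}{295} + 187 \cdot \frac{1}{32}\right) = 9 + \left(\frac{483}{295} + \frac{187}{32}\right) = 9 + \frac{70621}{9440} = \frac{155581}{9440} \approx 16.481$)
$p^{2} = \left(\frac{155581}{9440}\right)^{2} = \frac{24205447561}{89113600}$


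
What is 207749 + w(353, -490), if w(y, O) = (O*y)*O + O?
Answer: 84962559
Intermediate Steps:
w(y, O) = O + y*O**2 (w(y, O) = y*O**2 + O = O + y*O**2)
207749 + w(353, -490) = 207749 - 490*(1 - 490*353) = 207749 - 490*(1 - 172970) = 207749 - 490*(-172969) = 207749 + 84754810 = 84962559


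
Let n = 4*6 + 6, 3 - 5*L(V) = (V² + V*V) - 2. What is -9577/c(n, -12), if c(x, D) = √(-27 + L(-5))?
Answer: 9577*I/6 ≈ 1596.2*I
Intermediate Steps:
L(V) = 1 - 2*V²/5 (L(V) = ⅗ - ((V² + V*V) - 2)/5 = ⅗ - ((V² + V²) - 2)/5 = ⅗ - (2*V² - 2)/5 = ⅗ - (-2 + 2*V²)/5 = ⅗ + (⅖ - 2*V²/5) = 1 - 2*V²/5)
n = 30 (n = 24 + 6 = 30)
c(x, D) = 6*I (c(x, D) = √(-27 + (1 - ⅖*(-5)²)) = √(-27 + (1 - ⅖*25)) = √(-27 + (1 - 10)) = √(-27 - 9) = √(-36) = 6*I)
-9577/c(n, -12) = -9577*(-I/6) = -(-9577)*I/6 = 9577*I/6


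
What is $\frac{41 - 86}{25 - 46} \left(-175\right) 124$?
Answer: $-46500$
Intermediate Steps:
$\frac{41 - 86}{25 - 46} \left(-175\right) 124 = - \frac{45}{-21} \left(-175\right) 124 = \left(-45\right) \left(- \frac{1}{21}\right) \left(-175\right) 124 = \frac{15}{7} \left(-175\right) 124 = \left(-375\right) 124 = -46500$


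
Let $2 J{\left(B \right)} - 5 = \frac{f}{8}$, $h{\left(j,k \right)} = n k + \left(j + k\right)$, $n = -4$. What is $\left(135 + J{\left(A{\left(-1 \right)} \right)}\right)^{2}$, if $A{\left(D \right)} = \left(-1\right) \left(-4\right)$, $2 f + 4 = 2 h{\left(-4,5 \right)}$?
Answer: $\frac{4748041}{256} \approx 18547.0$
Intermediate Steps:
$h{\left(j,k \right)} = j - 3 k$ ($h{\left(j,k \right)} = - 4 k + \left(j + k\right) = j - 3 k$)
$f = -21$ ($f = -2 + \frac{2 \left(-4 - 15\right)}{2} = -2 + \frac{2 \left(-19\right)}{2} = -2 + \frac{1}{2} \left(-38\right) = -2 - 19 = -21$)
$A{\left(D \right)} = 4$
$J{\left(B \right)} = \frac{19}{16}$ ($J{\left(B \right)} = \frac{5}{2} + \frac{\left(-21\right) \frac{1}{8}}{2} = \frac{5}{2} + \frac{1}{2} \left(- \frac{21}{8}\right) = \frac{5}{2} - \frac{21}{16} = \frac{19}{16}$)
$\left(135 + J{\left(A{\left(-1 \right)} \right)}\right)^{2} = \left(135 + \frac{19}{16}\right)^{2} = \left(\frac{2179}{16}\right)^{2} = \frac{4748041}{256}$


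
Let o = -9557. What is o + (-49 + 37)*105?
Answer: -10817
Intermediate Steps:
o + (-49 + 37)*105 = -9557 + (-49 + 37)*105 = -9557 - 12*105 = -9557 - 1260 = -10817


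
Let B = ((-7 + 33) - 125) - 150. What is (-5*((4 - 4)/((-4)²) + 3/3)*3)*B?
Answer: 3735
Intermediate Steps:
B = -249 (B = (26 - 125) - 150 = -99 - 150 = -249)
(-5*((4 - 4)/((-4)²) + 3/3)*3)*B = (-5*((4 - 4)/((-4)²) + 3/3)*3)*(-249) = (-5*(0/16 + 3*(⅓))*3)*(-249) = (-5*(0*(1/16) + 1)*3)*(-249) = (-5*(0 + 1)*3)*(-249) = (-5*1*3)*(-249) = -5*3*(-249) = -15*(-249) = 3735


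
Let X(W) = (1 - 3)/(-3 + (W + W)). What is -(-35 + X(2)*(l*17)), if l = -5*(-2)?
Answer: 375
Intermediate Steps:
l = 10
X(W) = -2/(-3 + 2*W)
-(-35 + X(2)*(l*17)) = -(-35 + (-2/(-3 + 2*2))*(10*17)) = -(-35 - 2/(-3 + 4)*170) = -(-35 - 2/1*170) = -(-35 - 2*1*170) = -(-35 - 2*170) = -(-35 - 340) = -1*(-375) = 375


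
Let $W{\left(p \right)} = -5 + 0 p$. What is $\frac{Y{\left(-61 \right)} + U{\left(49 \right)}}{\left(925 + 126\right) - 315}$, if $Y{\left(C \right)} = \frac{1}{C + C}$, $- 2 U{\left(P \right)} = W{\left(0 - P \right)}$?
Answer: $\frac{19}{5612} \approx 0.0033856$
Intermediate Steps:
$W{\left(p \right)} = -5$ ($W{\left(p \right)} = -5 + 0 = -5$)
$U{\left(P \right)} = \frac{5}{2}$ ($U{\left(P \right)} = \left(- \frac{1}{2}\right) \left(-5\right) = \frac{5}{2}$)
$Y{\left(C \right)} = \frac{1}{2 C}$
$\frac{Y{\left(-61 \right)} + U{\left(49 \right)}}{\left(925 + 126\right) - 315} = \frac{\frac{1}{2 \left(-61\right)} + \frac{5}{2}}{\left(925 + 126\right) - 315} = \frac{\frac{1}{2} \left(- \frac{1}{61}\right) + \frac{5}{2}}{1051 - 315} = \frac{- \frac{1}{122} + \frac{5}{2}}{736} = \frac{152}{61} \cdot \frac{1}{736} = \frac{19}{5612}$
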